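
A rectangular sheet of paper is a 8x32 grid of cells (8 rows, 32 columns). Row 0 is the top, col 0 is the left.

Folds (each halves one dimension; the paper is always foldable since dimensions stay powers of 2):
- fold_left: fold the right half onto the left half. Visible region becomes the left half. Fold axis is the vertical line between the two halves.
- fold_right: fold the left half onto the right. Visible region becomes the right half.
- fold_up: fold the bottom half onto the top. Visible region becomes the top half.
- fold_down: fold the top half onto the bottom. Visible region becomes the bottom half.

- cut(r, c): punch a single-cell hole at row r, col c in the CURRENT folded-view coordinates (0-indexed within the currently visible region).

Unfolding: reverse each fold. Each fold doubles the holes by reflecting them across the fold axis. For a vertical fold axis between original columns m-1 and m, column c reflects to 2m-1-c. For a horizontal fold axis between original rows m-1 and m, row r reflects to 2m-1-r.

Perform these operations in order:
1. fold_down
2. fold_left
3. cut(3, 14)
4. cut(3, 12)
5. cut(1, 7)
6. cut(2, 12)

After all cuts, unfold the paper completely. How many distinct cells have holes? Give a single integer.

Op 1 fold_down: fold axis h@4; visible region now rows[4,8) x cols[0,32) = 4x32
Op 2 fold_left: fold axis v@16; visible region now rows[4,8) x cols[0,16) = 4x16
Op 3 cut(3, 14): punch at orig (7,14); cuts so far [(7, 14)]; region rows[4,8) x cols[0,16) = 4x16
Op 4 cut(3, 12): punch at orig (7,12); cuts so far [(7, 12), (7, 14)]; region rows[4,8) x cols[0,16) = 4x16
Op 5 cut(1, 7): punch at orig (5,7); cuts so far [(5, 7), (7, 12), (7, 14)]; region rows[4,8) x cols[0,16) = 4x16
Op 6 cut(2, 12): punch at orig (6,12); cuts so far [(5, 7), (6, 12), (7, 12), (7, 14)]; region rows[4,8) x cols[0,16) = 4x16
Unfold 1 (reflect across v@16): 8 holes -> [(5, 7), (5, 24), (6, 12), (6, 19), (7, 12), (7, 14), (7, 17), (7, 19)]
Unfold 2 (reflect across h@4): 16 holes -> [(0, 12), (0, 14), (0, 17), (0, 19), (1, 12), (1, 19), (2, 7), (2, 24), (5, 7), (5, 24), (6, 12), (6, 19), (7, 12), (7, 14), (7, 17), (7, 19)]

Answer: 16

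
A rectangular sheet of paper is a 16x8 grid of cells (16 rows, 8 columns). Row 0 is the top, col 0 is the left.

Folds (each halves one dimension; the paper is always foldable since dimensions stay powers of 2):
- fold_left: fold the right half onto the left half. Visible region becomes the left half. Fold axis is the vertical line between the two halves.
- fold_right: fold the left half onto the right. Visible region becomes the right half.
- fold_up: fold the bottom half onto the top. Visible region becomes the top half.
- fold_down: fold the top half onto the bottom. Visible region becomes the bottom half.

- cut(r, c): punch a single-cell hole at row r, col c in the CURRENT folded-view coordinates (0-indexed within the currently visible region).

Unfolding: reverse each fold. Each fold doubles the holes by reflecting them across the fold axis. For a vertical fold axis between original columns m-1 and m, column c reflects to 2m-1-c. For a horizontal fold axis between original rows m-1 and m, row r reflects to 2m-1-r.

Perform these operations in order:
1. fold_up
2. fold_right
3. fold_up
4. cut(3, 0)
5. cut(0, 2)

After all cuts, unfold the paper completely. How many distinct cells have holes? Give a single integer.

Answer: 16

Derivation:
Op 1 fold_up: fold axis h@8; visible region now rows[0,8) x cols[0,8) = 8x8
Op 2 fold_right: fold axis v@4; visible region now rows[0,8) x cols[4,8) = 8x4
Op 3 fold_up: fold axis h@4; visible region now rows[0,4) x cols[4,8) = 4x4
Op 4 cut(3, 0): punch at orig (3,4); cuts so far [(3, 4)]; region rows[0,4) x cols[4,8) = 4x4
Op 5 cut(0, 2): punch at orig (0,6); cuts so far [(0, 6), (3, 4)]; region rows[0,4) x cols[4,8) = 4x4
Unfold 1 (reflect across h@4): 4 holes -> [(0, 6), (3, 4), (4, 4), (7, 6)]
Unfold 2 (reflect across v@4): 8 holes -> [(0, 1), (0, 6), (3, 3), (3, 4), (4, 3), (4, 4), (7, 1), (7, 6)]
Unfold 3 (reflect across h@8): 16 holes -> [(0, 1), (0, 6), (3, 3), (3, 4), (4, 3), (4, 4), (7, 1), (7, 6), (8, 1), (8, 6), (11, 3), (11, 4), (12, 3), (12, 4), (15, 1), (15, 6)]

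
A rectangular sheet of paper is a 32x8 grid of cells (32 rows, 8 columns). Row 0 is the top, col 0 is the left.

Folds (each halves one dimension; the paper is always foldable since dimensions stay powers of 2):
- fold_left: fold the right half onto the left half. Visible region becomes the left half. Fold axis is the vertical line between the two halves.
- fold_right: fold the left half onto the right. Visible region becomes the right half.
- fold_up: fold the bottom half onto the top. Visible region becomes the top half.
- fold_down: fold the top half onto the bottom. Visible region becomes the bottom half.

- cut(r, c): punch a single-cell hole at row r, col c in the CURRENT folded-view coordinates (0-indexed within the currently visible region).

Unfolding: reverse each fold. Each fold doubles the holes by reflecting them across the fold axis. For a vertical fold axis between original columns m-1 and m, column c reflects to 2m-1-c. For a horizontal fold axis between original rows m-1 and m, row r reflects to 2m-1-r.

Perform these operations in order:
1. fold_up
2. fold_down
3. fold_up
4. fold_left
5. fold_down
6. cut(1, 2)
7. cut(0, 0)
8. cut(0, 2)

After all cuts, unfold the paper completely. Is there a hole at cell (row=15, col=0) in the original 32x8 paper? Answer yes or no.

Op 1 fold_up: fold axis h@16; visible region now rows[0,16) x cols[0,8) = 16x8
Op 2 fold_down: fold axis h@8; visible region now rows[8,16) x cols[0,8) = 8x8
Op 3 fold_up: fold axis h@12; visible region now rows[8,12) x cols[0,8) = 4x8
Op 4 fold_left: fold axis v@4; visible region now rows[8,12) x cols[0,4) = 4x4
Op 5 fold_down: fold axis h@10; visible region now rows[10,12) x cols[0,4) = 2x4
Op 6 cut(1, 2): punch at orig (11,2); cuts so far [(11, 2)]; region rows[10,12) x cols[0,4) = 2x4
Op 7 cut(0, 0): punch at orig (10,0); cuts so far [(10, 0), (11, 2)]; region rows[10,12) x cols[0,4) = 2x4
Op 8 cut(0, 2): punch at orig (10,2); cuts so far [(10, 0), (10, 2), (11, 2)]; region rows[10,12) x cols[0,4) = 2x4
Unfold 1 (reflect across h@10): 6 holes -> [(8, 2), (9, 0), (9, 2), (10, 0), (10, 2), (11, 2)]
Unfold 2 (reflect across v@4): 12 holes -> [(8, 2), (8, 5), (9, 0), (9, 2), (9, 5), (9, 7), (10, 0), (10, 2), (10, 5), (10, 7), (11, 2), (11, 5)]
Unfold 3 (reflect across h@12): 24 holes -> [(8, 2), (8, 5), (9, 0), (9, 2), (9, 5), (9, 7), (10, 0), (10, 2), (10, 5), (10, 7), (11, 2), (11, 5), (12, 2), (12, 5), (13, 0), (13, 2), (13, 5), (13, 7), (14, 0), (14, 2), (14, 5), (14, 7), (15, 2), (15, 5)]
Unfold 4 (reflect across h@8): 48 holes -> [(0, 2), (0, 5), (1, 0), (1, 2), (1, 5), (1, 7), (2, 0), (2, 2), (2, 5), (2, 7), (3, 2), (3, 5), (4, 2), (4, 5), (5, 0), (5, 2), (5, 5), (5, 7), (6, 0), (6, 2), (6, 5), (6, 7), (7, 2), (7, 5), (8, 2), (8, 5), (9, 0), (9, 2), (9, 5), (9, 7), (10, 0), (10, 2), (10, 5), (10, 7), (11, 2), (11, 5), (12, 2), (12, 5), (13, 0), (13, 2), (13, 5), (13, 7), (14, 0), (14, 2), (14, 5), (14, 7), (15, 2), (15, 5)]
Unfold 5 (reflect across h@16): 96 holes -> [(0, 2), (0, 5), (1, 0), (1, 2), (1, 5), (1, 7), (2, 0), (2, 2), (2, 5), (2, 7), (3, 2), (3, 5), (4, 2), (4, 5), (5, 0), (5, 2), (5, 5), (5, 7), (6, 0), (6, 2), (6, 5), (6, 7), (7, 2), (7, 5), (8, 2), (8, 5), (9, 0), (9, 2), (9, 5), (9, 7), (10, 0), (10, 2), (10, 5), (10, 7), (11, 2), (11, 5), (12, 2), (12, 5), (13, 0), (13, 2), (13, 5), (13, 7), (14, 0), (14, 2), (14, 5), (14, 7), (15, 2), (15, 5), (16, 2), (16, 5), (17, 0), (17, 2), (17, 5), (17, 7), (18, 0), (18, 2), (18, 5), (18, 7), (19, 2), (19, 5), (20, 2), (20, 5), (21, 0), (21, 2), (21, 5), (21, 7), (22, 0), (22, 2), (22, 5), (22, 7), (23, 2), (23, 5), (24, 2), (24, 5), (25, 0), (25, 2), (25, 5), (25, 7), (26, 0), (26, 2), (26, 5), (26, 7), (27, 2), (27, 5), (28, 2), (28, 5), (29, 0), (29, 2), (29, 5), (29, 7), (30, 0), (30, 2), (30, 5), (30, 7), (31, 2), (31, 5)]
Holes: [(0, 2), (0, 5), (1, 0), (1, 2), (1, 5), (1, 7), (2, 0), (2, 2), (2, 5), (2, 7), (3, 2), (3, 5), (4, 2), (4, 5), (5, 0), (5, 2), (5, 5), (5, 7), (6, 0), (6, 2), (6, 5), (6, 7), (7, 2), (7, 5), (8, 2), (8, 5), (9, 0), (9, 2), (9, 5), (9, 7), (10, 0), (10, 2), (10, 5), (10, 7), (11, 2), (11, 5), (12, 2), (12, 5), (13, 0), (13, 2), (13, 5), (13, 7), (14, 0), (14, 2), (14, 5), (14, 7), (15, 2), (15, 5), (16, 2), (16, 5), (17, 0), (17, 2), (17, 5), (17, 7), (18, 0), (18, 2), (18, 5), (18, 7), (19, 2), (19, 5), (20, 2), (20, 5), (21, 0), (21, 2), (21, 5), (21, 7), (22, 0), (22, 2), (22, 5), (22, 7), (23, 2), (23, 5), (24, 2), (24, 5), (25, 0), (25, 2), (25, 5), (25, 7), (26, 0), (26, 2), (26, 5), (26, 7), (27, 2), (27, 5), (28, 2), (28, 5), (29, 0), (29, 2), (29, 5), (29, 7), (30, 0), (30, 2), (30, 5), (30, 7), (31, 2), (31, 5)]

Answer: no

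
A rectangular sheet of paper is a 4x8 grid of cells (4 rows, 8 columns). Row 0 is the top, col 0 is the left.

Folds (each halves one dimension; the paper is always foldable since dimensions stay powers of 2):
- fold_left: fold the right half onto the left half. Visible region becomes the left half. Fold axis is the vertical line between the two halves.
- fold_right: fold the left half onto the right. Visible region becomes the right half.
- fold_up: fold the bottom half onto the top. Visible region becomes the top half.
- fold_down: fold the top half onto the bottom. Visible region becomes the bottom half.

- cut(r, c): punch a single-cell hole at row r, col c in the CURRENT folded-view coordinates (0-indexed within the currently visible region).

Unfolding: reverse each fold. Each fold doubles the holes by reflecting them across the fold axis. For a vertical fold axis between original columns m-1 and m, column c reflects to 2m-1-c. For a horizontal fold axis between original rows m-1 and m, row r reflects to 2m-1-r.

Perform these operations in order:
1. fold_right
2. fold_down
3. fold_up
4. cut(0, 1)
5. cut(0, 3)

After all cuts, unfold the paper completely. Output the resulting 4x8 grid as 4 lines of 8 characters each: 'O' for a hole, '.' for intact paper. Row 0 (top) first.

Answer: O.O..O.O
O.O..O.O
O.O..O.O
O.O..O.O

Derivation:
Op 1 fold_right: fold axis v@4; visible region now rows[0,4) x cols[4,8) = 4x4
Op 2 fold_down: fold axis h@2; visible region now rows[2,4) x cols[4,8) = 2x4
Op 3 fold_up: fold axis h@3; visible region now rows[2,3) x cols[4,8) = 1x4
Op 4 cut(0, 1): punch at orig (2,5); cuts so far [(2, 5)]; region rows[2,3) x cols[4,8) = 1x4
Op 5 cut(0, 3): punch at orig (2,7); cuts so far [(2, 5), (2, 7)]; region rows[2,3) x cols[4,8) = 1x4
Unfold 1 (reflect across h@3): 4 holes -> [(2, 5), (2, 7), (3, 5), (3, 7)]
Unfold 2 (reflect across h@2): 8 holes -> [(0, 5), (0, 7), (1, 5), (1, 7), (2, 5), (2, 7), (3, 5), (3, 7)]
Unfold 3 (reflect across v@4): 16 holes -> [(0, 0), (0, 2), (0, 5), (0, 7), (1, 0), (1, 2), (1, 5), (1, 7), (2, 0), (2, 2), (2, 5), (2, 7), (3, 0), (3, 2), (3, 5), (3, 7)]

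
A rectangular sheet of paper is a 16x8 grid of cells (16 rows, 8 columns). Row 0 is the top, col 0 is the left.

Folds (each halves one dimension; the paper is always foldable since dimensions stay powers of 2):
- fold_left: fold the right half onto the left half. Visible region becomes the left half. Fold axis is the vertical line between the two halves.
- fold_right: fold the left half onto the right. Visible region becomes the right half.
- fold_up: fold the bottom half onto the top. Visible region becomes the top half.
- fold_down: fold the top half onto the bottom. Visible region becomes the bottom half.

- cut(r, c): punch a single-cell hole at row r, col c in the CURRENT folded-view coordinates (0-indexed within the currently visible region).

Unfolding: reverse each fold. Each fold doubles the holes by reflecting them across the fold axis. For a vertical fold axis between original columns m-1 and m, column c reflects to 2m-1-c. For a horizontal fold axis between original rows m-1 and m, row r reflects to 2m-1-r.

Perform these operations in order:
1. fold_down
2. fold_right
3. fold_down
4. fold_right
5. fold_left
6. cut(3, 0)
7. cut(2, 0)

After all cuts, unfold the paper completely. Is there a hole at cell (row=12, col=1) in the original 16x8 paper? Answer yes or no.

Op 1 fold_down: fold axis h@8; visible region now rows[8,16) x cols[0,8) = 8x8
Op 2 fold_right: fold axis v@4; visible region now rows[8,16) x cols[4,8) = 8x4
Op 3 fold_down: fold axis h@12; visible region now rows[12,16) x cols[4,8) = 4x4
Op 4 fold_right: fold axis v@6; visible region now rows[12,16) x cols[6,8) = 4x2
Op 5 fold_left: fold axis v@7; visible region now rows[12,16) x cols[6,7) = 4x1
Op 6 cut(3, 0): punch at orig (15,6); cuts so far [(15, 6)]; region rows[12,16) x cols[6,7) = 4x1
Op 7 cut(2, 0): punch at orig (14,6); cuts so far [(14, 6), (15, 6)]; region rows[12,16) x cols[6,7) = 4x1
Unfold 1 (reflect across v@7): 4 holes -> [(14, 6), (14, 7), (15, 6), (15, 7)]
Unfold 2 (reflect across v@6): 8 holes -> [(14, 4), (14, 5), (14, 6), (14, 7), (15, 4), (15, 5), (15, 6), (15, 7)]
Unfold 3 (reflect across h@12): 16 holes -> [(8, 4), (8, 5), (8, 6), (8, 7), (9, 4), (9, 5), (9, 6), (9, 7), (14, 4), (14, 5), (14, 6), (14, 7), (15, 4), (15, 5), (15, 6), (15, 7)]
Unfold 4 (reflect across v@4): 32 holes -> [(8, 0), (8, 1), (8, 2), (8, 3), (8, 4), (8, 5), (8, 6), (8, 7), (9, 0), (9, 1), (9, 2), (9, 3), (9, 4), (9, 5), (9, 6), (9, 7), (14, 0), (14, 1), (14, 2), (14, 3), (14, 4), (14, 5), (14, 6), (14, 7), (15, 0), (15, 1), (15, 2), (15, 3), (15, 4), (15, 5), (15, 6), (15, 7)]
Unfold 5 (reflect across h@8): 64 holes -> [(0, 0), (0, 1), (0, 2), (0, 3), (0, 4), (0, 5), (0, 6), (0, 7), (1, 0), (1, 1), (1, 2), (1, 3), (1, 4), (1, 5), (1, 6), (1, 7), (6, 0), (6, 1), (6, 2), (6, 3), (6, 4), (6, 5), (6, 6), (6, 7), (7, 0), (7, 1), (7, 2), (7, 3), (7, 4), (7, 5), (7, 6), (7, 7), (8, 0), (8, 1), (8, 2), (8, 3), (8, 4), (8, 5), (8, 6), (8, 7), (9, 0), (9, 1), (9, 2), (9, 3), (9, 4), (9, 5), (9, 6), (9, 7), (14, 0), (14, 1), (14, 2), (14, 3), (14, 4), (14, 5), (14, 6), (14, 7), (15, 0), (15, 1), (15, 2), (15, 3), (15, 4), (15, 5), (15, 6), (15, 7)]
Holes: [(0, 0), (0, 1), (0, 2), (0, 3), (0, 4), (0, 5), (0, 6), (0, 7), (1, 0), (1, 1), (1, 2), (1, 3), (1, 4), (1, 5), (1, 6), (1, 7), (6, 0), (6, 1), (6, 2), (6, 3), (6, 4), (6, 5), (6, 6), (6, 7), (7, 0), (7, 1), (7, 2), (7, 3), (7, 4), (7, 5), (7, 6), (7, 7), (8, 0), (8, 1), (8, 2), (8, 3), (8, 4), (8, 5), (8, 6), (8, 7), (9, 0), (9, 1), (9, 2), (9, 3), (9, 4), (9, 5), (9, 6), (9, 7), (14, 0), (14, 1), (14, 2), (14, 3), (14, 4), (14, 5), (14, 6), (14, 7), (15, 0), (15, 1), (15, 2), (15, 3), (15, 4), (15, 5), (15, 6), (15, 7)]

Answer: no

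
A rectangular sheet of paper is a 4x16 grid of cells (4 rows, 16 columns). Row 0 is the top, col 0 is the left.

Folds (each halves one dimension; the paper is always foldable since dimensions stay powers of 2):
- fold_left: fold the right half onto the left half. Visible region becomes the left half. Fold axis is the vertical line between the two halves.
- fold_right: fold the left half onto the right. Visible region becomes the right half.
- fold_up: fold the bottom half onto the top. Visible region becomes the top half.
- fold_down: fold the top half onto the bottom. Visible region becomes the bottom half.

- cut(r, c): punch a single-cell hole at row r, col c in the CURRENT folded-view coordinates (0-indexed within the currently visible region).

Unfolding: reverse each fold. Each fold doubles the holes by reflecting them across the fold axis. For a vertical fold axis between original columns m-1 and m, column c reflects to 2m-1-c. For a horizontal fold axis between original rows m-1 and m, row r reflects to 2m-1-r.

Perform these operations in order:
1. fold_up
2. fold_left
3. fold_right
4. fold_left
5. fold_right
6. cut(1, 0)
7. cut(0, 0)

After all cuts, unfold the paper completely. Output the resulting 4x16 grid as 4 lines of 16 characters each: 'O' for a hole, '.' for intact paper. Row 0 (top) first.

Answer: OOOOOOOOOOOOOOOO
OOOOOOOOOOOOOOOO
OOOOOOOOOOOOOOOO
OOOOOOOOOOOOOOOO

Derivation:
Op 1 fold_up: fold axis h@2; visible region now rows[0,2) x cols[0,16) = 2x16
Op 2 fold_left: fold axis v@8; visible region now rows[0,2) x cols[0,8) = 2x8
Op 3 fold_right: fold axis v@4; visible region now rows[0,2) x cols[4,8) = 2x4
Op 4 fold_left: fold axis v@6; visible region now rows[0,2) x cols[4,6) = 2x2
Op 5 fold_right: fold axis v@5; visible region now rows[0,2) x cols[5,6) = 2x1
Op 6 cut(1, 0): punch at orig (1,5); cuts so far [(1, 5)]; region rows[0,2) x cols[5,6) = 2x1
Op 7 cut(0, 0): punch at orig (0,5); cuts so far [(0, 5), (1, 5)]; region rows[0,2) x cols[5,6) = 2x1
Unfold 1 (reflect across v@5): 4 holes -> [(0, 4), (0, 5), (1, 4), (1, 5)]
Unfold 2 (reflect across v@6): 8 holes -> [(0, 4), (0, 5), (0, 6), (0, 7), (1, 4), (1, 5), (1, 6), (1, 7)]
Unfold 3 (reflect across v@4): 16 holes -> [(0, 0), (0, 1), (0, 2), (0, 3), (0, 4), (0, 5), (0, 6), (0, 7), (1, 0), (1, 1), (1, 2), (1, 3), (1, 4), (1, 5), (1, 6), (1, 7)]
Unfold 4 (reflect across v@8): 32 holes -> [(0, 0), (0, 1), (0, 2), (0, 3), (0, 4), (0, 5), (0, 6), (0, 7), (0, 8), (0, 9), (0, 10), (0, 11), (0, 12), (0, 13), (0, 14), (0, 15), (1, 0), (1, 1), (1, 2), (1, 3), (1, 4), (1, 5), (1, 6), (1, 7), (1, 8), (1, 9), (1, 10), (1, 11), (1, 12), (1, 13), (1, 14), (1, 15)]
Unfold 5 (reflect across h@2): 64 holes -> [(0, 0), (0, 1), (0, 2), (0, 3), (0, 4), (0, 5), (0, 6), (0, 7), (0, 8), (0, 9), (0, 10), (0, 11), (0, 12), (0, 13), (0, 14), (0, 15), (1, 0), (1, 1), (1, 2), (1, 3), (1, 4), (1, 5), (1, 6), (1, 7), (1, 8), (1, 9), (1, 10), (1, 11), (1, 12), (1, 13), (1, 14), (1, 15), (2, 0), (2, 1), (2, 2), (2, 3), (2, 4), (2, 5), (2, 6), (2, 7), (2, 8), (2, 9), (2, 10), (2, 11), (2, 12), (2, 13), (2, 14), (2, 15), (3, 0), (3, 1), (3, 2), (3, 3), (3, 4), (3, 5), (3, 6), (3, 7), (3, 8), (3, 9), (3, 10), (3, 11), (3, 12), (3, 13), (3, 14), (3, 15)]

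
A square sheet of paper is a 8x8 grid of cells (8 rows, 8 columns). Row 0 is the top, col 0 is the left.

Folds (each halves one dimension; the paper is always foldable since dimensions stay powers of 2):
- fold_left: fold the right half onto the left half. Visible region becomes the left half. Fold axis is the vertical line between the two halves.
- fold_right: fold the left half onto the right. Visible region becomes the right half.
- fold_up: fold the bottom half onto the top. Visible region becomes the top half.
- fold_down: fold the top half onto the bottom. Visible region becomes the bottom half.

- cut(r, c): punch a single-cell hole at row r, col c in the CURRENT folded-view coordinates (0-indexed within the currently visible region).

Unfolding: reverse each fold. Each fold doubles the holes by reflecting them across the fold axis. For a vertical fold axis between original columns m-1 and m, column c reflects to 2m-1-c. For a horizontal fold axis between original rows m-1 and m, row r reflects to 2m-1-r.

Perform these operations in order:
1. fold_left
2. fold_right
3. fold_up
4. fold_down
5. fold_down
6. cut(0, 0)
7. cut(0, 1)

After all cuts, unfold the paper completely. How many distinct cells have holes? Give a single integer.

Answer: 64

Derivation:
Op 1 fold_left: fold axis v@4; visible region now rows[0,8) x cols[0,4) = 8x4
Op 2 fold_right: fold axis v@2; visible region now rows[0,8) x cols[2,4) = 8x2
Op 3 fold_up: fold axis h@4; visible region now rows[0,4) x cols[2,4) = 4x2
Op 4 fold_down: fold axis h@2; visible region now rows[2,4) x cols[2,4) = 2x2
Op 5 fold_down: fold axis h@3; visible region now rows[3,4) x cols[2,4) = 1x2
Op 6 cut(0, 0): punch at orig (3,2); cuts so far [(3, 2)]; region rows[3,4) x cols[2,4) = 1x2
Op 7 cut(0, 1): punch at orig (3,3); cuts so far [(3, 2), (3, 3)]; region rows[3,4) x cols[2,4) = 1x2
Unfold 1 (reflect across h@3): 4 holes -> [(2, 2), (2, 3), (3, 2), (3, 3)]
Unfold 2 (reflect across h@2): 8 holes -> [(0, 2), (0, 3), (1, 2), (1, 3), (2, 2), (2, 3), (3, 2), (3, 3)]
Unfold 3 (reflect across h@4): 16 holes -> [(0, 2), (0, 3), (1, 2), (1, 3), (2, 2), (2, 3), (3, 2), (3, 3), (4, 2), (4, 3), (5, 2), (5, 3), (6, 2), (6, 3), (7, 2), (7, 3)]
Unfold 4 (reflect across v@2): 32 holes -> [(0, 0), (0, 1), (0, 2), (0, 3), (1, 0), (1, 1), (1, 2), (1, 3), (2, 0), (2, 1), (2, 2), (2, 3), (3, 0), (3, 1), (3, 2), (3, 3), (4, 0), (4, 1), (4, 2), (4, 3), (5, 0), (5, 1), (5, 2), (5, 3), (6, 0), (6, 1), (6, 2), (6, 3), (7, 0), (7, 1), (7, 2), (7, 3)]
Unfold 5 (reflect across v@4): 64 holes -> [(0, 0), (0, 1), (0, 2), (0, 3), (0, 4), (0, 5), (0, 6), (0, 7), (1, 0), (1, 1), (1, 2), (1, 3), (1, 4), (1, 5), (1, 6), (1, 7), (2, 0), (2, 1), (2, 2), (2, 3), (2, 4), (2, 5), (2, 6), (2, 7), (3, 0), (3, 1), (3, 2), (3, 3), (3, 4), (3, 5), (3, 6), (3, 7), (4, 0), (4, 1), (4, 2), (4, 3), (4, 4), (4, 5), (4, 6), (4, 7), (5, 0), (5, 1), (5, 2), (5, 3), (5, 4), (5, 5), (5, 6), (5, 7), (6, 0), (6, 1), (6, 2), (6, 3), (6, 4), (6, 5), (6, 6), (6, 7), (7, 0), (7, 1), (7, 2), (7, 3), (7, 4), (7, 5), (7, 6), (7, 7)]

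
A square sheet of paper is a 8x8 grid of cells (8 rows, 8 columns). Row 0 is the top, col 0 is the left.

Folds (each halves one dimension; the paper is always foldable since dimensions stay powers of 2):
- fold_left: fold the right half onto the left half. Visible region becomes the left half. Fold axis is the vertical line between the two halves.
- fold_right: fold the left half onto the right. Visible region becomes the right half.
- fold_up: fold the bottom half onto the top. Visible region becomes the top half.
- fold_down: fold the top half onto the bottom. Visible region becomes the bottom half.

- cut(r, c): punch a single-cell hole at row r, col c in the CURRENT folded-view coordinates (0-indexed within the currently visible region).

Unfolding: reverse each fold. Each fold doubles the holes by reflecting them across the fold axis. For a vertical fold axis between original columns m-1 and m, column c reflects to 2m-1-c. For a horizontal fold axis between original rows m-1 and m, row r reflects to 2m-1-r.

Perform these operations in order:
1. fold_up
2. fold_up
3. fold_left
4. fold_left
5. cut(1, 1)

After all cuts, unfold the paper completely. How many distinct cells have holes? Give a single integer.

Op 1 fold_up: fold axis h@4; visible region now rows[0,4) x cols[0,8) = 4x8
Op 2 fold_up: fold axis h@2; visible region now rows[0,2) x cols[0,8) = 2x8
Op 3 fold_left: fold axis v@4; visible region now rows[0,2) x cols[0,4) = 2x4
Op 4 fold_left: fold axis v@2; visible region now rows[0,2) x cols[0,2) = 2x2
Op 5 cut(1, 1): punch at orig (1,1); cuts so far [(1, 1)]; region rows[0,2) x cols[0,2) = 2x2
Unfold 1 (reflect across v@2): 2 holes -> [(1, 1), (1, 2)]
Unfold 2 (reflect across v@4): 4 holes -> [(1, 1), (1, 2), (1, 5), (1, 6)]
Unfold 3 (reflect across h@2): 8 holes -> [(1, 1), (1, 2), (1, 5), (1, 6), (2, 1), (2, 2), (2, 5), (2, 6)]
Unfold 4 (reflect across h@4): 16 holes -> [(1, 1), (1, 2), (1, 5), (1, 6), (2, 1), (2, 2), (2, 5), (2, 6), (5, 1), (5, 2), (5, 5), (5, 6), (6, 1), (6, 2), (6, 5), (6, 6)]

Answer: 16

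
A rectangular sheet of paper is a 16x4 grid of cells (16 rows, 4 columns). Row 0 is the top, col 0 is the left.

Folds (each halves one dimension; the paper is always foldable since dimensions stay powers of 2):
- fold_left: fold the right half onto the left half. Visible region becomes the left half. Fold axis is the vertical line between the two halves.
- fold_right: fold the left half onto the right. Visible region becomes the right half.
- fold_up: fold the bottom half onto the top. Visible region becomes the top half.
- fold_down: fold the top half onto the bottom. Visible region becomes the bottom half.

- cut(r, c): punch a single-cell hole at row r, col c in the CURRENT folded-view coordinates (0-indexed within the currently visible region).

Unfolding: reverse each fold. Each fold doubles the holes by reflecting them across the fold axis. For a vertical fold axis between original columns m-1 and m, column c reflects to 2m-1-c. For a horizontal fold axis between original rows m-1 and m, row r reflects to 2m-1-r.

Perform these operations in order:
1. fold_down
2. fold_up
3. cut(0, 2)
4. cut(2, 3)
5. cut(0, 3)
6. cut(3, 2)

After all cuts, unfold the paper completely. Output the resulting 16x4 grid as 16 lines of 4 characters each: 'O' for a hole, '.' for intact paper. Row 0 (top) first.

Op 1 fold_down: fold axis h@8; visible region now rows[8,16) x cols[0,4) = 8x4
Op 2 fold_up: fold axis h@12; visible region now rows[8,12) x cols[0,4) = 4x4
Op 3 cut(0, 2): punch at orig (8,2); cuts so far [(8, 2)]; region rows[8,12) x cols[0,4) = 4x4
Op 4 cut(2, 3): punch at orig (10,3); cuts so far [(8, 2), (10, 3)]; region rows[8,12) x cols[0,4) = 4x4
Op 5 cut(0, 3): punch at orig (8,3); cuts so far [(8, 2), (8, 3), (10, 3)]; region rows[8,12) x cols[0,4) = 4x4
Op 6 cut(3, 2): punch at orig (11,2); cuts so far [(8, 2), (8, 3), (10, 3), (11, 2)]; region rows[8,12) x cols[0,4) = 4x4
Unfold 1 (reflect across h@12): 8 holes -> [(8, 2), (8, 3), (10, 3), (11, 2), (12, 2), (13, 3), (15, 2), (15, 3)]
Unfold 2 (reflect across h@8): 16 holes -> [(0, 2), (0, 3), (2, 3), (3, 2), (4, 2), (5, 3), (7, 2), (7, 3), (8, 2), (8, 3), (10, 3), (11, 2), (12, 2), (13, 3), (15, 2), (15, 3)]

Answer: ..OO
....
...O
..O.
..O.
...O
....
..OO
..OO
....
...O
..O.
..O.
...O
....
..OO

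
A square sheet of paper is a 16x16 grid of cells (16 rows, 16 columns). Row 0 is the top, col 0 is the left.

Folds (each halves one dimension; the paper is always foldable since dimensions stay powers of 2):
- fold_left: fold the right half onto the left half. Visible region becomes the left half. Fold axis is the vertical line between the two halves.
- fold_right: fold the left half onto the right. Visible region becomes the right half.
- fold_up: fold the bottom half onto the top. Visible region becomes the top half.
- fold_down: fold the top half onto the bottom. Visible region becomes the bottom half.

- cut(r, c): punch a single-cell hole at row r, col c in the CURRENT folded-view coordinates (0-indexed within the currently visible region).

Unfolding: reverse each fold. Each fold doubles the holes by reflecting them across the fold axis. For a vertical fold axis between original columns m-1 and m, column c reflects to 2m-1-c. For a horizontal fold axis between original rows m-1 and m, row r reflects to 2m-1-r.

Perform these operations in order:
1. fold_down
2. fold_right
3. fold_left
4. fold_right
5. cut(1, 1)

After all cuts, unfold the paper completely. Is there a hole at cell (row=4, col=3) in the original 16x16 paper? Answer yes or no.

Answer: no

Derivation:
Op 1 fold_down: fold axis h@8; visible region now rows[8,16) x cols[0,16) = 8x16
Op 2 fold_right: fold axis v@8; visible region now rows[8,16) x cols[8,16) = 8x8
Op 3 fold_left: fold axis v@12; visible region now rows[8,16) x cols[8,12) = 8x4
Op 4 fold_right: fold axis v@10; visible region now rows[8,16) x cols[10,12) = 8x2
Op 5 cut(1, 1): punch at orig (9,11); cuts so far [(9, 11)]; region rows[8,16) x cols[10,12) = 8x2
Unfold 1 (reflect across v@10): 2 holes -> [(9, 8), (9, 11)]
Unfold 2 (reflect across v@12): 4 holes -> [(9, 8), (9, 11), (9, 12), (9, 15)]
Unfold 3 (reflect across v@8): 8 holes -> [(9, 0), (9, 3), (9, 4), (9, 7), (9, 8), (9, 11), (9, 12), (9, 15)]
Unfold 4 (reflect across h@8): 16 holes -> [(6, 0), (6, 3), (6, 4), (6, 7), (6, 8), (6, 11), (6, 12), (6, 15), (9, 0), (9, 3), (9, 4), (9, 7), (9, 8), (9, 11), (9, 12), (9, 15)]
Holes: [(6, 0), (6, 3), (6, 4), (6, 7), (6, 8), (6, 11), (6, 12), (6, 15), (9, 0), (9, 3), (9, 4), (9, 7), (9, 8), (9, 11), (9, 12), (9, 15)]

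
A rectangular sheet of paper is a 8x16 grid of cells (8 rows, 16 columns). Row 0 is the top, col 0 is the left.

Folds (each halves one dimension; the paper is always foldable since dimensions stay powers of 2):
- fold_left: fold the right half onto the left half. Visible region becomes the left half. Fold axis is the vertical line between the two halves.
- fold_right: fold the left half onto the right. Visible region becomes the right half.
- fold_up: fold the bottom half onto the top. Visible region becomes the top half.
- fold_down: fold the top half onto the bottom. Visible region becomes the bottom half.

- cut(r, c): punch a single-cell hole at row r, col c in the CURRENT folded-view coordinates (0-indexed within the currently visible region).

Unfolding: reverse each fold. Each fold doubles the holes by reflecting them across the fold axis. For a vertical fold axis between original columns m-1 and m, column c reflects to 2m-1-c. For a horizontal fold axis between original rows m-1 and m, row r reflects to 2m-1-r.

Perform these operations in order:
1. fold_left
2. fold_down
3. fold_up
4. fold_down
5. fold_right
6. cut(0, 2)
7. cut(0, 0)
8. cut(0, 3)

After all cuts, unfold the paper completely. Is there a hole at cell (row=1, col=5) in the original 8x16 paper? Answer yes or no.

Op 1 fold_left: fold axis v@8; visible region now rows[0,8) x cols[0,8) = 8x8
Op 2 fold_down: fold axis h@4; visible region now rows[4,8) x cols[0,8) = 4x8
Op 3 fold_up: fold axis h@6; visible region now rows[4,6) x cols[0,8) = 2x8
Op 4 fold_down: fold axis h@5; visible region now rows[5,6) x cols[0,8) = 1x8
Op 5 fold_right: fold axis v@4; visible region now rows[5,6) x cols[4,8) = 1x4
Op 6 cut(0, 2): punch at orig (5,6); cuts so far [(5, 6)]; region rows[5,6) x cols[4,8) = 1x4
Op 7 cut(0, 0): punch at orig (5,4); cuts so far [(5, 4), (5, 6)]; region rows[5,6) x cols[4,8) = 1x4
Op 8 cut(0, 3): punch at orig (5,7); cuts so far [(5, 4), (5, 6), (5, 7)]; region rows[5,6) x cols[4,8) = 1x4
Unfold 1 (reflect across v@4): 6 holes -> [(5, 0), (5, 1), (5, 3), (5, 4), (5, 6), (5, 7)]
Unfold 2 (reflect across h@5): 12 holes -> [(4, 0), (4, 1), (4, 3), (4, 4), (4, 6), (4, 7), (5, 0), (5, 1), (5, 3), (5, 4), (5, 6), (5, 7)]
Unfold 3 (reflect across h@6): 24 holes -> [(4, 0), (4, 1), (4, 3), (4, 4), (4, 6), (4, 7), (5, 0), (5, 1), (5, 3), (5, 4), (5, 6), (5, 7), (6, 0), (6, 1), (6, 3), (6, 4), (6, 6), (6, 7), (7, 0), (7, 1), (7, 3), (7, 4), (7, 6), (7, 7)]
Unfold 4 (reflect across h@4): 48 holes -> [(0, 0), (0, 1), (0, 3), (0, 4), (0, 6), (0, 7), (1, 0), (1, 1), (1, 3), (1, 4), (1, 6), (1, 7), (2, 0), (2, 1), (2, 3), (2, 4), (2, 6), (2, 7), (3, 0), (3, 1), (3, 3), (3, 4), (3, 6), (3, 7), (4, 0), (4, 1), (4, 3), (4, 4), (4, 6), (4, 7), (5, 0), (5, 1), (5, 3), (5, 4), (5, 6), (5, 7), (6, 0), (6, 1), (6, 3), (6, 4), (6, 6), (6, 7), (7, 0), (7, 1), (7, 3), (7, 4), (7, 6), (7, 7)]
Unfold 5 (reflect across v@8): 96 holes -> [(0, 0), (0, 1), (0, 3), (0, 4), (0, 6), (0, 7), (0, 8), (0, 9), (0, 11), (0, 12), (0, 14), (0, 15), (1, 0), (1, 1), (1, 3), (1, 4), (1, 6), (1, 7), (1, 8), (1, 9), (1, 11), (1, 12), (1, 14), (1, 15), (2, 0), (2, 1), (2, 3), (2, 4), (2, 6), (2, 7), (2, 8), (2, 9), (2, 11), (2, 12), (2, 14), (2, 15), (3, 0), (3, 1), (3, 3), (3, 4), (3, 6), (3, 7), (3, 8), (3, 9), (3, 11), (3, 12), (3, 14), (3, 15), (4, 0), (4, 1), (4, 3), (4, 4), (4, 6), (4, 7), (4, 8), (4, 9), (4, 11), (4, 12), (4, 14), (4, 15), (5, 0), (5, 1), (5, 3), (5, 4), (5, 6), (5, 7), (5, 8), (5, 9), (5, 11), (5, 12), (5, 14), (5, 15), (6, 0), (6, 1), (6, 3), (6, 4), (6, 6), (6, 7), (6, 8), (6, 9), (6, 11), (6, 12), (6, 14), (6, 15), (7, 0), (7, 1), (7, 3), (7, 4), (7, 6), (7, 7), (7, 8), (7, 9), (7, 11), (7, 12), (7, 14), (7, 15)]
Holes: [(0, 0), (0, 1), (0, 3), (0, 4), (0, 6), (0, 7), (0, 8), (0, 9), (0, 11), (0, 12), (0, 14), (0, 15), (1, 0), (1, 1), (1, 3), (1, 4), (1, 6), (1, 7), (1, 8), (1, 9), (1, 11), (1, 12), (1, 14), (1, 15), (2, 0), (2, 1), (2, 3), (2, 4), (2, 6), (2, 7), (2, 8), (2, 9), (2, 11), (2, 12), (2, 14), (2, 15), (3, 0), (3, 1), (3, 3), (3, 4), (3, 6), (3, 7), (3, 8), (3, 9), (3, 11), (3, 12), (3, 14), (3, 15), (4, 0), (4, 1), (4, 3), (4, 4), (4, 6), (4, 7), (4, 8), (4, 9), (4, 11), (4, 12), (4, 14), (4, 15), (5, 0), (5, 1), (5, 3), (5, 4), (5, 6), (5, 7), (5, 8), (5, 9), (5, 11), (5, 12), (5, 14), (5, 15), (6, 0), (6, 1), (6, 3), (6, 4), (6, 6), (6, 7), (6, 8), (6, 9), (6, 11), (6, 12), (6, 14), (6, 15), (7, 0), (7, 1), (7, 3), (7, 4), (7, 6), (7, 7), (7, 8), (7, 9), (7, 11), (7, 12), (7, 14), (7, 15)]

Answer: no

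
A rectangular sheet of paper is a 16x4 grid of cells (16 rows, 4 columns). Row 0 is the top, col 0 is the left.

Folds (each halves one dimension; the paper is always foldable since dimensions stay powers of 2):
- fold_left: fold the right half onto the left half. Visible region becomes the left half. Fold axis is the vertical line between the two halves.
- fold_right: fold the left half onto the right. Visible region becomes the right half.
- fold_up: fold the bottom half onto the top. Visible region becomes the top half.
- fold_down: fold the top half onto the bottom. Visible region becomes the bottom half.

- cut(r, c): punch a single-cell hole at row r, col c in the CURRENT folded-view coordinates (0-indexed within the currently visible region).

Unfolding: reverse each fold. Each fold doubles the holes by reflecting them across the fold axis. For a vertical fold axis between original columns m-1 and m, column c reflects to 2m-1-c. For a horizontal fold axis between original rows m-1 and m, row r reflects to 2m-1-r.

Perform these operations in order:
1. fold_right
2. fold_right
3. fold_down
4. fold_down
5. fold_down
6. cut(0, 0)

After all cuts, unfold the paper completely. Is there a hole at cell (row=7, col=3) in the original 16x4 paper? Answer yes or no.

Answer: no

Derivation:
Op 1 fold_right: fold axis v@2; visible region now rows[0,16) x cols[2,4) = 16x2
Op 2 fold_right: fold axis v@3; visible region now rows[0,16) x cols[3,4) = 16x1
Op 3 fold_down: fold axis h@8; visible region now rows[8,16) x cols[3,4) = 8x1
Op 4 fold_down: fold axis h@12; visible region now rows[12,16) x cols[3,4) = 4x1
Op 5 fold_down: fold axis h@14; visible region now rows[14,16) x cols[3,4) = 2x1
Op 6 cut(0, 0): punch at orig (14,3); cuts so far [(14, 3)]; region rows[14,16) x cols[3,4) = 2x1
Unfold 1 (reflect across h@14): 2 holes -> [(13, 3), (14, 3)]
Unfold 2 (reflect across h@12): 4 holes -> [(9, 3), (10, 3), (13, 3), (14, 3)]
Unfold 3 (reflect across h@8): 8 holes -> [(1, 3), (2, 3), (5, 3), (6, 3), (9, 3), (10, 3), (13, 3), (14, 3)]
Unfold 4 (reflect across v@3): 16 holes -> [(1, 2), (1, 3), (2, 2), (2, 3), (5, 2), (5, 3), (6, 2), (6, 3), (9, 2), (9, 3), (10, 2), (10, 3), (13, 2), (13, 3), (14, 2), (14, 3)]
Unfold 5 (reflect across v@2): 32 holes -> [(1, 0), (1, 1), (1, 2), (1, 3), (2, 0), (2, 1), (2, 2), (2, 3), (5, 0), (5, 1), (5, 2), (5, 3), (6, 0), (6, 1), (6, 2), (6, 3), (9, 0), (9, 1), (9, 2), (9, 3), (10, 0), (10, 1), (10, 2), (10, 3), (13, 0), (13, 1), (13, 2), (13, 3), (14, 0), (14, 1), (14, 2), (14, 3)]
Holes: [(1, 0), (1, 1), (1, 2), (1, 3), (2, 0), (2, 1), (2, 2), (2, 3), (5, 0), (5, 1), (5, 2), (5, 3), (6, 0), (6, 1), (6, 2), (6, 3), (9, 0), (9, 1), (9, 2), (9, 3), (10, 0), (10, 1), (10, 2), (10, 3), (13, 0), (13, 1), (13, 2), (13, 3), (14, 0), (14, 1), (14, 2), (14, 3)]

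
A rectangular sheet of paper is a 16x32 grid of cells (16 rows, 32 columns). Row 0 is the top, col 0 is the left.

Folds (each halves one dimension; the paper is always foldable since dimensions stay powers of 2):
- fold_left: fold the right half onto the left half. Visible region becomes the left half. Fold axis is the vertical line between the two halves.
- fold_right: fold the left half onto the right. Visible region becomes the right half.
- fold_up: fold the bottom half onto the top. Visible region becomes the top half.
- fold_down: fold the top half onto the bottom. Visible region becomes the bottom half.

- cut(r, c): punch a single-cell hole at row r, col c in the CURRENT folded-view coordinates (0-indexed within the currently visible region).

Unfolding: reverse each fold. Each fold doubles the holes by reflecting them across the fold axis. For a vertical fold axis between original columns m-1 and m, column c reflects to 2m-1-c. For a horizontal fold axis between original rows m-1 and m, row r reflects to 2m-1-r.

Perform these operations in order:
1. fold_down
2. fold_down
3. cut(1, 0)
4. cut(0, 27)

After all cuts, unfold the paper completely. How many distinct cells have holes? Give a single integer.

Op 1 fold_down: fold axis h@8; visible region now rows[8,16) x cols[0,32) = 8x32
Op 2 fold_down: fold axis h@12; visible region now rows[12,16) x cols[0,32) = 4x32
Op 3 cut(1, 0): punch at orig (13,0); cuts so far [(13, 0)]; region rows[12,16) x cols[0,32) = 4x32
Op 4 cut(0, 27): punch at orig (12,27); cuts so far [(12, 27), (13, 0)]; region rows[12,16) x cols[0,32) = 4x32
Unfold 1 (reflect across h@12): 4 holes -> [(10, 0), (11, 27), (12, 27), (13, 0)]
Unfold 2 (reflect across h@8): 8 holes -> [(2, 0), (3, 27), (4, 27), (5, 0), (10, 0), (11, 27), (12, 27), (13, 0)]

Answer: 8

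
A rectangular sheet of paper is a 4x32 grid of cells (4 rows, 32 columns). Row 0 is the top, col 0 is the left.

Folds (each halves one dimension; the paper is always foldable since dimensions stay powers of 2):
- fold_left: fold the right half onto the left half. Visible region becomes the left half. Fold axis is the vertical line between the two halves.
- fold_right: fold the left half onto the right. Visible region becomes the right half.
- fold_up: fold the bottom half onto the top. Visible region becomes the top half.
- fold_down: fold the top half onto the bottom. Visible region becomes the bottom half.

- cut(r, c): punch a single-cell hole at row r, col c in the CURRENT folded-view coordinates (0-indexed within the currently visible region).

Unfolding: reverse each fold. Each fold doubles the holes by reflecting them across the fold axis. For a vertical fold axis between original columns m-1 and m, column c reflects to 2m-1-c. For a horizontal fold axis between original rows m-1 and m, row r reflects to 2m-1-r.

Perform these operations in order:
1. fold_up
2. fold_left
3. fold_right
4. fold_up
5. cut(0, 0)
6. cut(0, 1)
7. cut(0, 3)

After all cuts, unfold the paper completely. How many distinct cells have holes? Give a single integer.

Answer: 48

Derivation:
Op 1 fold_up: fold axis h@2; visible region now rows[0,2) x cols[0,32) = 2x32
Op 2 fold_left: fold axis v@16; visible region now rows[0,2) x cols[0,16) = 2x16
Op 3 fold_right: fold axis v@8; visible region now rows[0,2) x cols[8,16) = 2x8
Op 4 fold_up: fold axis h@1; visible region now rows[0,1) x cols[8,16) = 1x8
Op 5 cut(0, 0): punch at orig (0,8); cuts so far [(0, 8)]; region rows[0,1) x cols[8,16) = 1x8
Op 6 cut(0, 1): punch at orig (0,9); cuts so far [(0, 8), (0, 9)]; region rows[0,1) x cols[8,16) = 1x8
Op 7 cut(0, 3): punch at orig (0,11); cuts so far [(0, 8), (0, 9), (0, 11)]; region rows[0,1) x cols[8,16) = 1x8
Unfold 1 (reflect across h@1): 6 holes -> [(0, 8), (0, 9), (0, 11), (1, 8), (1, 9), (1, 11)]
Unfold 2 (reflect across v@8): 12 holes -> [(0, 4), (0, 6), (0, 7), (0, 8), (0, 9), (0, 11), (1, 4), (1, 6), (1, 7), (1, 8), (1, 9), (1, 11)]
Unfold 3 (reflect across v@16): 24 holes -> [(0, 4), (0, 6), (0, 7), (0, 8), (0, 9), (0, 11), (0, 20), (0, 22), (0, 23), (0, 24), (0, 25), (0, 27), (1, 4), (1, 6), (1, 7), (1, 8), (1, 9), (1, 11), (1, 20), (1, 22), (1, 23), (1, 24), (1, 25), (1, 27)]
Unfold 4 (reflect across h@2): 48 holes -> [(0, 4), (0, 6), (0, 7), (0, 8), (0, 9), (0, 11), (0, 20), (0, 22), (0, 23), (0, 24), (0, 25), (0, 27), (1, 4), (1, 6), (1, 7), (1, 8), (1, 9), (1, 11), (1, 20), (1, 22), (1, 23), (1, 24), (1, 25), (1, 27), (2, 4), (2, 6), (2, 7), (2, 8), (2, 9), (2, 11), (2, 20), (2, 22), (2, 23), (2, 24), (2, 25), (2, 27), (3, 4), (3, 6), (3, 7), (3, 8), (3, 9), (3, 11), (3, 20), (3, 22), (3, 23), (3, 24), (3, 25), (3, 27)]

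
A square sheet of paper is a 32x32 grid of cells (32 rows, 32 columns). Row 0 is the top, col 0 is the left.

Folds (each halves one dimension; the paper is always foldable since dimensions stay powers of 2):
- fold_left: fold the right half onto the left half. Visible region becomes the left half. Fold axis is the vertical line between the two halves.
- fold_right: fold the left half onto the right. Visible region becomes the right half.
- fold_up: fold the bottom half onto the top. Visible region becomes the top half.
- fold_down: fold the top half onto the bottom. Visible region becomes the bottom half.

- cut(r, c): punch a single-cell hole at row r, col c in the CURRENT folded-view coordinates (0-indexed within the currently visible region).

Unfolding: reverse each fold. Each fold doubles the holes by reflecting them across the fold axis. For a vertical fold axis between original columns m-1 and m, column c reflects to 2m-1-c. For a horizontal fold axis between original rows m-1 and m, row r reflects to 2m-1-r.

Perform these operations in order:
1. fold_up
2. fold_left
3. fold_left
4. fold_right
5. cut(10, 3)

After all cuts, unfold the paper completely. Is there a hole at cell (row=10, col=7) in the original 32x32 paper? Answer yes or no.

Answer: yes

Derivation:
Op 1 fold_up: fold axis h@16; visible region now rows[0,16) x cols[0,32) = 16x32
Op 2 fold_left: fold axis v@16; visible region now rows[0,16) x cols[0,16) = 16x16
Op 3 fold_left: fold axis v@8; visible region now rows[0,16) x cols[0,8) = 16x8
Op 4 fold_right: fold axis v@4; visible region now rows[0,16) x cols[4,8) = 16x4
Op 5 cut(10, 3): punch at orig (10,7); cuts so far [(10, 7)]; region rows[0,16) x cols[4,8) = 16x4
Unfold 1 (reflect across v@4): 2 holes -> [(10, 0), (10, 7)]
Unfold 2 (reflect across v@8): 4 holes -> [(10, 0), (10, 7), (10, 8), (10, 15)]
Unfold 3 (reflect across v@16): 8 holes -> [(10, 0), (10, 7), (10, 8), (10, 15), (10, 16), (10, 23), (10, 24), (10, 31)]
Unfold 4 (reflect across h@16): 16 holes -> [(10, 0), (10, 7), (10, 8), (10, 15), (10, 16), (10, 23), (10, 24), (10, 31), (21, 0), (21, 7), (21, 8), (21, 15), (21, 16), (21, 23), (21, 24), (21, 31)]
Holes: [(10, 0), (10, 7), (10, 8), (10, 15), (10, 16), (10, 23), (10, 24), (10, 31), (21, 0), (21, 7), (21, 8), (21, 15), (21, 16), (21, 23), (21, 24), (21, 31)]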